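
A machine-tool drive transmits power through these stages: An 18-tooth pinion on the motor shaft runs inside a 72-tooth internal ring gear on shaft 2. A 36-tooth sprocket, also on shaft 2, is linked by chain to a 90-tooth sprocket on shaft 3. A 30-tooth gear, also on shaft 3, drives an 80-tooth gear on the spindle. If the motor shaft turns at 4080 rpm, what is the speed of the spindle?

153 rpm

the motor shaft → shaft 2 (internal gear, 72/18): 4080 ÷ 4 = 1020 rpm
shaft 2 → shaft 3 (chain, 90/36): 1020 ÷ 2.5 = 408 rpm
shaft 3 → the spindle (gear mesh, 80/30): 408 ÷ 2.6667 = 153 rpm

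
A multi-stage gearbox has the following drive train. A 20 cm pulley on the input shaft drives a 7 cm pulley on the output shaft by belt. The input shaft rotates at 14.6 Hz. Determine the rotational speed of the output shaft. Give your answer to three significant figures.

Belt: ratio = 7/20 = 0.35, so the output shaft turns at 14.6 / 0.35 = 41.714 Hz.

41.7 Hz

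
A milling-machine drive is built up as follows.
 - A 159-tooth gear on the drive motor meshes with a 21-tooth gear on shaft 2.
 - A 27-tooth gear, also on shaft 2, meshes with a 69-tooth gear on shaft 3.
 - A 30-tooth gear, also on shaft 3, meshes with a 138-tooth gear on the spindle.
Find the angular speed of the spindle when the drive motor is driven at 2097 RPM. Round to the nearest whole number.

Gear mesh: ratio = 21/159 = 0.13208, so shaft 2 turns at 2097 / 0.13208 = 15877 RPM.
Gear mesh: ratio = 69/27 = 2.5556, so shaft 3 turns at 15877 / 2.5556 = 6212.9 RPM.
Gear mesh: ratio = 138/30 = 4.6, so the spindle turns at 6212.9 / 4.6 = 1350.6 RPM.

1351 RPM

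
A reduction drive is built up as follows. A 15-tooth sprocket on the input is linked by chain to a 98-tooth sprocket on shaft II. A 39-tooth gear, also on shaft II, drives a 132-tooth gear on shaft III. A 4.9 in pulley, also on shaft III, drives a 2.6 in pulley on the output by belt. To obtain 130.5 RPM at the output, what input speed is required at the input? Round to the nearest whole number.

Overall ratio R = 6.5333 × 3.3846 × 0.53061 = 11.733.
Required input speed = output speed × R = 130.5 × 11.733 = 1531.2 RPM.

1531 RPM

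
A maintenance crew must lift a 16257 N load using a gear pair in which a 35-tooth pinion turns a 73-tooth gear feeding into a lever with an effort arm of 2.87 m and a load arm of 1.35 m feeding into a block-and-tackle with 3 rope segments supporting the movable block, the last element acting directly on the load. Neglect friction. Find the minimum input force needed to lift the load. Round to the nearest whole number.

Gear pair MA = 73/35 = 2.0857.
Lever MA = effort arm / load arm = 2.87/1.35 = 2.1259.
Block-and-tackle MA = number of supporting rope parts = 3.
Combined ideal MA = 2.0857 × 2.1259 × 3 = 13.302.
Effort = load / MA = 16257 / 13.302 = 1222.1 N.

1222 N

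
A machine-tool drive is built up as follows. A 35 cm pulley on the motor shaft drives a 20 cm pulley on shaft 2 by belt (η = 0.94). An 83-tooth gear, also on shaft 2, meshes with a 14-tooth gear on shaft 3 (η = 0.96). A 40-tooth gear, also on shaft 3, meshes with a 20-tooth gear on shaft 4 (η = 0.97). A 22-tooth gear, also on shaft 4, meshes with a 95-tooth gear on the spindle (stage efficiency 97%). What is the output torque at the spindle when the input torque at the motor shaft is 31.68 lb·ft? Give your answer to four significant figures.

5.598 lb·ft

Belt: ratio = 20/35 = 0.57143; torque at shaft 2 = 31.68 × 0.57143 × 0.94 = 17.017 lb·ft.
Gear mesh: ratio = 14/83 = 0.16867; torque at shaft 3 = 17.017 × 0.16867 × 0.96 = 2.7555 lb·ft.
Gear mesh: ratio = 20/40 = 0.5; torque at shaft 4 = 2.7555 × 0.5 × 0.97 = 1.3364 lb·ft.
Gear mesh: ratio = 95/22 = 4.3182; torque at the spindle = 1.3364 × 4.3182 × 0.97 = 5.5977 lb·ft.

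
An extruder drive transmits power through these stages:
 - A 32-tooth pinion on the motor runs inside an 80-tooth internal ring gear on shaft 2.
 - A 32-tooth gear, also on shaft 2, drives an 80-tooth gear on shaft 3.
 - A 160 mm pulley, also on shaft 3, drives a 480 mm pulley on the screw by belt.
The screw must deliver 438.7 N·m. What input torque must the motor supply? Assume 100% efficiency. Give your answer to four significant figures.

23.40 N·m

Overall ratio R = 2.5 × 2.5 × 3 = 18.75.
Input torque = output torque / R = 438.7 / 18.75 = 23.397 N·m.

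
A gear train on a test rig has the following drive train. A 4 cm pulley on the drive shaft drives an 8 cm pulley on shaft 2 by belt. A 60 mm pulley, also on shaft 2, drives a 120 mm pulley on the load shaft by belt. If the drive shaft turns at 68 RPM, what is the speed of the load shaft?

17 RPM

belt 8/4 = 2 → 68/2 = 34 RPM
belt 120/60 = 2 → 34/2 = 17 RPM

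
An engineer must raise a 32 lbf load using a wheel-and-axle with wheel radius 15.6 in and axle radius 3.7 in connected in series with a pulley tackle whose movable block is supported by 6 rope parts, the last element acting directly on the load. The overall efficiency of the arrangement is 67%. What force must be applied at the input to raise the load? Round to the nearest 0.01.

Wheel-and-axle MA = R/r = 15.6/3.7 = 4.2162.
Block-and-tackle MA = number of supporting rope parts = 6.
Combined ideal MA = 4.2162 × 6 = 25.297.
Actual MA = 25.297 × 0.67 = 16.949.
Effort = load / actual MA = 32 / 16.949 = 1.888 lbf.

1.89 lbf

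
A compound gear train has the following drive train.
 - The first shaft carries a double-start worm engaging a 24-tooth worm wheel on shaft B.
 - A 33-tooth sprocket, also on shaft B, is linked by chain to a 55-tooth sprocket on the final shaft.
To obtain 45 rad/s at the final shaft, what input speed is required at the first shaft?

900 rad/s

Overall ratio R = 12 × 1.6667 = 20.
Required input speed = output speed × R = 45 × 20 = 900 rad/s.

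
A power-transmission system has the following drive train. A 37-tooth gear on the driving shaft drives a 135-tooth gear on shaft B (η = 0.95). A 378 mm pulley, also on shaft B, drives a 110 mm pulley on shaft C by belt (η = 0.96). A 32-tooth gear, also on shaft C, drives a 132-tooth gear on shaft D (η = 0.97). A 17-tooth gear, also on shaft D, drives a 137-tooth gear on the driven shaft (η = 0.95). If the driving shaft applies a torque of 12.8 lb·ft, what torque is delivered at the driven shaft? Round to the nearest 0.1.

379.7 lb·ft

gear mesh 135/37 = 3.6486 → τ = 12.8·3.6486·0.95 = 44.368 lb·ft
belt 110/378 = 0.29101 → τ = 44.368·0.29101·0.96 = 12.395 lb·ft
gear mesh 132/32 = 4.125 → τ = 12.395·4.125·0.97 = 49.594 lb·ft
gear mesh 137/17 = 8.0588 → τ = 49.594·8.0588·0.95 = 379.69 lb·ft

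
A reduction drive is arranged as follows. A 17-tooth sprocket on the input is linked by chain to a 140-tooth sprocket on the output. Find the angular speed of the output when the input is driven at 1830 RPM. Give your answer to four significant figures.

Chain: ratio = 140/17 = 8.2353, so the output turns at 1830 / 8.2353 = 222.21 RPM.

222.2 RPM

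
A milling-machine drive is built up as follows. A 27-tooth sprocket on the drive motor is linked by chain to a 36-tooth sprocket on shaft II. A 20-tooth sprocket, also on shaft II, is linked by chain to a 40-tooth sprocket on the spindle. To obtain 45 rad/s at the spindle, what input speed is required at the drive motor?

Overall ratio R = 1.3333 × 2 = 2.6667.
Required input speed = output speed × R = 45 × 2.6667 = 120 rad/s.

120 rad/s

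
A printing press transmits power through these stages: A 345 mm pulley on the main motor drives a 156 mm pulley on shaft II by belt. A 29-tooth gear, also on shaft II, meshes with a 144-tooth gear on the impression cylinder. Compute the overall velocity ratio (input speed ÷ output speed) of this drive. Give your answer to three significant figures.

2.25

Each stage contributes driven/driver: belt 156/345 = 0.45217, gear mesh 144/29 = 4.9655.
Overall: 0.45217 × 4.9655 = 2.2453.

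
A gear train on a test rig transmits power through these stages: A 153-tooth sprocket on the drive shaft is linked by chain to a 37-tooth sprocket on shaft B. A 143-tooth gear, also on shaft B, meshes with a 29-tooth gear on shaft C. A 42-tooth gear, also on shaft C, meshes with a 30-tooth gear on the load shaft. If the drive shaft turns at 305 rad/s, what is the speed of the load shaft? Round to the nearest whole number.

8707 rad/s

chain 37/153 = 0.24183 → 305/0.24183 = 1261.2 rad/s
gear mesh 29/143 = 0.2028 → 1261.2/0.2028 = 6219.1 rad/s
gear mesh 30/42 = 0.71429 → 6219.1/0.71429 = 8706.7 rad/s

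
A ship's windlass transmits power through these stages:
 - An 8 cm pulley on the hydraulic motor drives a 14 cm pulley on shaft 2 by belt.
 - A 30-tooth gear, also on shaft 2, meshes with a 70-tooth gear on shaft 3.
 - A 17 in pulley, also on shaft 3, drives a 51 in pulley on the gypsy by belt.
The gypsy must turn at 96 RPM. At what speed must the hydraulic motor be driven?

1176 RPM

Overall ratio R = 1.75 × 2.3333 × 3 = 12.25.
Required input speed = output speed × R = 96 × 12.25 = 1176 RPM.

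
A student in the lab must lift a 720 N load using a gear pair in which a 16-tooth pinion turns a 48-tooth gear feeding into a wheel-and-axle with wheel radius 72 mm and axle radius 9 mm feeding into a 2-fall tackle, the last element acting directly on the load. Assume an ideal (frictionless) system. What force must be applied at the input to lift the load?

15 N

Gear pair MA = 48/16 = 3.
Wheel-and-axle MA = R/r = 72/9 = 8.
Block-and-tackle MA = number of supporting rope parts = 2.
Combined ideal MA = 3 × 8 × 2 = 48.
Effort = load / MA = 720 / 48 = 15 N.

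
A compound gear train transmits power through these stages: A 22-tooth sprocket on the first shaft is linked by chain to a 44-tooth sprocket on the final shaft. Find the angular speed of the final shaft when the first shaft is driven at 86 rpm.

43 rpm

the first shaft → the final shaft (chain, 44/22): 86 ÷ 2 = 43 rpm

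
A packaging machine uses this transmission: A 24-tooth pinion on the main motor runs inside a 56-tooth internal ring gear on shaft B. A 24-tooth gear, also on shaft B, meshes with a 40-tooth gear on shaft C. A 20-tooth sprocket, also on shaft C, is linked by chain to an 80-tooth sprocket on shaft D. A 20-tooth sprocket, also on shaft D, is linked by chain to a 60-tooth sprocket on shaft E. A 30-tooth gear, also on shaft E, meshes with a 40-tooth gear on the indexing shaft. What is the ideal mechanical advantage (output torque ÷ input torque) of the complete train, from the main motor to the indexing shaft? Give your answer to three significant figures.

62.2

Each stage contributes driven/driver: internal gear 56/24 = 2.3333, gear mesh 40/24 = 1.6667, chain 80/20 = 4, chain 60/20 = 3, gear mesh 40/30 = 1.3333.
Overall: 2.3333 × 1.6667 × 4 × 3 × 1.3333 = 62.222.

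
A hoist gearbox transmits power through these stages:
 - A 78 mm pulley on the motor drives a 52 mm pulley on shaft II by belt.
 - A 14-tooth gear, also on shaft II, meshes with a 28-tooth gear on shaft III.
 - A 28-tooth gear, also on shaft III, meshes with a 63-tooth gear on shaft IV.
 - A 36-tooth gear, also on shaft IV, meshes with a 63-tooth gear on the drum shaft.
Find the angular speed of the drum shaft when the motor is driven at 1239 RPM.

236 RPM

the motor → shaft II (belt, 52/78): 1239 ÷ 0.66667 = 1858.5 RPM
shaft II → shaft III (gear mesh, 28/14): 1858.5 ÷ 2 = 929.25 RPM
shaft III → shaft IV (gear mesh, 63/28): 929.25 ÷ 2.25 = 413 RPM
shaft IV → the drum shaft (gear mesh, 63/36): 413 ÷ 1.75 = 236 RPM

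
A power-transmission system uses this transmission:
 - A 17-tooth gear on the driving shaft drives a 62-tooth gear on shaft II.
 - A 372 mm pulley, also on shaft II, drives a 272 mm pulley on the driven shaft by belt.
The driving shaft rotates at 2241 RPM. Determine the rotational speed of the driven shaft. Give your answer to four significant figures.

the driving shaft → shaft II (gear mesh, 62/17): 2241 ÷ 3.6471 = 614.47 RPM
shaft II → the driven shaft (belt, 272/372): 614.47 ÷ 0.73118 = 840.38 RPM

840.4 RPM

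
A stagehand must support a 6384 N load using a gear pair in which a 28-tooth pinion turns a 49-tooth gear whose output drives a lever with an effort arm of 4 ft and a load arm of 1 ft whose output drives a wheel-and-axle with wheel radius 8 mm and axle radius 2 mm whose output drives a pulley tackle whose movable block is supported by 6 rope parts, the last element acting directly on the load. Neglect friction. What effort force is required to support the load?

38 N

Gear pair MA = 49/28 = 1.75.
Lever MA = effort arm / load arm = 4/1 = 4.
Wheel-and-axle MA = R/r = 8/2 = 4.
Block-and-tackle MA = number of supporting rope parts = 6.
Combined ideal MA = 1.75 × 4 × 4 × 6 = 168.
Effort = load / MA = 6384 / 168 = 38 N.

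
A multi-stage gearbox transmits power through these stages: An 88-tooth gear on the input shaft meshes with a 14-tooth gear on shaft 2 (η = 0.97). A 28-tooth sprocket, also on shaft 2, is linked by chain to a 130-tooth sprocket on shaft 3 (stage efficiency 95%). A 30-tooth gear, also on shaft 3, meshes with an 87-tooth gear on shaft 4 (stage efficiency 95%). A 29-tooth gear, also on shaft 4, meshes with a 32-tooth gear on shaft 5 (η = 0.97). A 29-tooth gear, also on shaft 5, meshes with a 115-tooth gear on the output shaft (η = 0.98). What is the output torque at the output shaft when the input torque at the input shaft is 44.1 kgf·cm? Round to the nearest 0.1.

After the gear mesh (14/88): 44.1 × 0.15909 × 0.97 = 6.8054 kgf·cm
After the chain (130/28): 6.8054 × 4.6429 × 0.95 = 30.017 kgf·cm
After the gear mesh (87/30): 30.017 × 2.9 × 0.95 = 82.696 kgf·cm
After the gear mesh (32/29): 82.696 × 1.1034 × 0.97 = 88.514 kgf·cm
After the gear mesh (115/29): 88.514 × 3.9655 × 0.98 = 343.98 kgf·cm

344.0 kgf·cm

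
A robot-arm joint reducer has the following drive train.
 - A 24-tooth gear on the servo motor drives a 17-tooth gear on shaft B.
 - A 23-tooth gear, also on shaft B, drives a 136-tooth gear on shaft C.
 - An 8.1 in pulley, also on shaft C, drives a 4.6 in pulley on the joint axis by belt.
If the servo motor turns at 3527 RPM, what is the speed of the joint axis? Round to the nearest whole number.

1483 RPM

gear mesh 17/24 = 0.70833 → 3527/0.70833 = 4979.3 RPM
gear mesh 136/23 = 5.913 → 4979.3/5.913 = 842.09 RPM
belt 4.6/8.1 = 0.5679 → 842.09/0.5679 = 1482.8 RPM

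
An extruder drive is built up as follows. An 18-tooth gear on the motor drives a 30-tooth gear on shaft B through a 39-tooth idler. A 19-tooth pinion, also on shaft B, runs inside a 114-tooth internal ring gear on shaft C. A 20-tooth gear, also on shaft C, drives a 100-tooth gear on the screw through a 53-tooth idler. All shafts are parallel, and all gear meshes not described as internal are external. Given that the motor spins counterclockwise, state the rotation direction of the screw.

counterclockwise

the motor → shaft B: driver → idler → driven is 2 external meshes, 2 reversals → CCW.
shaft B → shaft C: internal mesh, same direction → CCW.
shaft C → the screw: driver → idler → driven is 2 external meshes, 2 reversals → CCW.
4 reversals in total — an even number — so the screw turns the same way as the motor.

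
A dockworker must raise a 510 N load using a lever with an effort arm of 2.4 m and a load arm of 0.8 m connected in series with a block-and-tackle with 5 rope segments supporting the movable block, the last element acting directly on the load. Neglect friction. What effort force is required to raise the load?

Lever MA = effort arm / load arm = 2.4/0.8 = 3.
Block-and-tackle MA = number of supporting rope parts = 5.
Combined ideal MA = 3 × 5 = 15.
Effort = load / MA = 510 / 15 = 34 N.

34 N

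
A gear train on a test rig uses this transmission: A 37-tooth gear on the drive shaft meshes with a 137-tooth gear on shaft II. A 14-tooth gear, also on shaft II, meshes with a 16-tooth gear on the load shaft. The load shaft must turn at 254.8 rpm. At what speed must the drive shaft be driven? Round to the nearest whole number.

Overall ratio R = 3.7027 × 1.1429 = 4.2317.
Required input speed = output speed × R = 254.8 × 4.2317 = 1078.2 rpm.

1078 rpm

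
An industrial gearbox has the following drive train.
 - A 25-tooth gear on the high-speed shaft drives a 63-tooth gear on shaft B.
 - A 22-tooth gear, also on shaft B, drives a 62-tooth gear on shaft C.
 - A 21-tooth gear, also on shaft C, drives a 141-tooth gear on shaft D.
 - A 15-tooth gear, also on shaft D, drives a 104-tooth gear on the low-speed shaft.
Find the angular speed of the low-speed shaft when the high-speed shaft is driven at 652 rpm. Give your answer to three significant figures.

Gear mesh: ratio = 63/25 = 2.52, so shaft B turns at 652 / 2.52 = 258.73 rpm.
Gear mesh: ratio = 62/22 = 2.8182, so shaft C turns at 258.73 / 2.8182 = 91.807 rpm.
Gear mesh: ratio = 141/21 = 6.7143, so shaft D turns at 91.807 / 6.7143 = 13.673 rpm.
Gear mesh: ratio = 104/15 = 6.9333, so the low-speed shaft turns at 13.673 / 6.9333 = 1.9721 rpm.

1.97 rpm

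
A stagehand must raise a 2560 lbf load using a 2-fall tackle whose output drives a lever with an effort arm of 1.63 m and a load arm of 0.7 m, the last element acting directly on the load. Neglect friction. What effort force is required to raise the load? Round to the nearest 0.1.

Block-and-tackle MA = number of supporting rope parts = 2.
Lever MA = effort arm / load arm = 1.63/0.7 = 2.3286.
Combined ideal MA = 2 × 2.3286 = 4.6571.
Effort = load / MA = 2560 / 4.6571 = 549.69 lbf.

549.7 lbf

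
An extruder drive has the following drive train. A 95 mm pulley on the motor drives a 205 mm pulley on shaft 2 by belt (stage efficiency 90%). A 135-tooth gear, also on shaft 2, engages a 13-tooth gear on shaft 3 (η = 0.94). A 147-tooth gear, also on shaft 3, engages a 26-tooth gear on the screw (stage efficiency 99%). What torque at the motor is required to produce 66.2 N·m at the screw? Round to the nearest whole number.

Overall ratio R = 2.1579 × 0.096296 × 0.17687 = 0.036753; overall efficiency η = 0.90 × 0.94 × 0.99 = 0.8375.
Input torque = output torque / (R × η) = 66.2 / (0.036753 × 0.8375) = 2150.6 N·m.

2151 N·m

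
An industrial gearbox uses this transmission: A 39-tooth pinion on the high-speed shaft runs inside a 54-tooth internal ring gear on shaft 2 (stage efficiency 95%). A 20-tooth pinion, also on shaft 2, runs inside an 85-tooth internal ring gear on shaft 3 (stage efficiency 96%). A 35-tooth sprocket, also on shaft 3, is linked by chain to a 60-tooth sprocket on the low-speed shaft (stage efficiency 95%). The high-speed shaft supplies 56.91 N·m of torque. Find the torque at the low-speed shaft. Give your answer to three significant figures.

497 N·m

internal gear 54/39 = 1.3846 → τ = 56.91·1.3846·0.95 = 74.859 N·m
internal gear 85/20 = 4.25 → τ = 74.859·4.25·0.96 = 305.42 N·m
chain 60/35 = 1.7143 → τ = 305.42·1.7143·0.95 = 497.4 N·m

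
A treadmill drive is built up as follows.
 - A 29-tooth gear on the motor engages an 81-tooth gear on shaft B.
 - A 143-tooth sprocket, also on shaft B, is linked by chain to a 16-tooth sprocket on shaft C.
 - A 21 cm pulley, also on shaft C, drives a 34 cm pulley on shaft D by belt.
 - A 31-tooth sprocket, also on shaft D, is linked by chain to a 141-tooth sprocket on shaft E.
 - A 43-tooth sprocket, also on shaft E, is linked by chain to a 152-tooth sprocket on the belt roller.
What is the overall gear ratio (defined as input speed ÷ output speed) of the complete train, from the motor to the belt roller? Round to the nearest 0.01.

Each stage contributes driven/driver: gear mesh 81/29 = 2.7931, chain 16/143 = 0.11189, belt 34/21 = 1.619, chain 141/31 = 4.5484, chain 152/43 = 3.5349.
Overall: 2.7931 × 0.11189 × 1.619 × 4.5484 × 3.5349 = 8.1351.

8.14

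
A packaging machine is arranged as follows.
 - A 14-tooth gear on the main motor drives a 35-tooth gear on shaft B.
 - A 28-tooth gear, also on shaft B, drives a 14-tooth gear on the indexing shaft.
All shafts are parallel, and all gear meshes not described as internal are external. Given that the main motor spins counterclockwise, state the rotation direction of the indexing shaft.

counterclockwise

the main motor → shaft B: external mesh, 1 reversal → CW.
shaft B → the indexing shaft: external mesh, 1 reversal → CCW.
2 reversals in total — an even number — so the indexing shaft turns the same way as the main motor.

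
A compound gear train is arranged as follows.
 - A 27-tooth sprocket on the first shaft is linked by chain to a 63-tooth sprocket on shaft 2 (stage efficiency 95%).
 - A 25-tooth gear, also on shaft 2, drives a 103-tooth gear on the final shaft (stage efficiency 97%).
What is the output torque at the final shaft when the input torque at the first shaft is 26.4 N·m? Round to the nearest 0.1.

Chain: ratio = 63/27 = 2.3333; torque at shaft 2 = 26.4 × 2.3333 × 0.95 = 58.52 N·m.
Gear mesh: ratio = 103/25 = 4.12; torque at the final shaft = 58.52 × 4.12 × 0.97 = 233.87 N·m.

233.9 N·m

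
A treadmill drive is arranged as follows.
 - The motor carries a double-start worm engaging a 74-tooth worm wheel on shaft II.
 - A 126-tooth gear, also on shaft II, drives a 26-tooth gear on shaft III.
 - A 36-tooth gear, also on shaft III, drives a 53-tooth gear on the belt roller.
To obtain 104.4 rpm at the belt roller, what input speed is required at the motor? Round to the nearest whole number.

Overall ratio R = 37 × 0.20635 × 1.4722 = 11.24.
Required input speed = output speed × R = 104.4 × 11.24 = 1173.5 rpm.

1173 rpm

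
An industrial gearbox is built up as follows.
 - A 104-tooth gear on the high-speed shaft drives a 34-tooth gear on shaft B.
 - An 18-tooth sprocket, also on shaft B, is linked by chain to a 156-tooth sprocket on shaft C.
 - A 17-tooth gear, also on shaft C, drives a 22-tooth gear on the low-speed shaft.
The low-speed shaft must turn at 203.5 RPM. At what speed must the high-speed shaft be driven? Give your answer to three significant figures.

Overall ratio R = 0.32692 × 8.6667 × 1.2941 = 3.6667.
Required input speed = output speed × R = 203.5 × 3.6667 = 746.17 RPM.

746 RPM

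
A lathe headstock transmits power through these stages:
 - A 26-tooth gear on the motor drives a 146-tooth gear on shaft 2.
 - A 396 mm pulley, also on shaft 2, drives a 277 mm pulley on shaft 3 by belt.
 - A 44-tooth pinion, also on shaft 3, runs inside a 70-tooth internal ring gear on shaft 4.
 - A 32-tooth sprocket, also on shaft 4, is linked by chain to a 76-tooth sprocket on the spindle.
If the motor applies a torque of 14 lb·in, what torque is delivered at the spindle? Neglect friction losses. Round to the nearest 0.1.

207.8 lb·in

After the gear mesh (146/26): 14 × 5.6154 = 78.615 lb·in
After the belt (277/396): 78.615 × 0.69949 = 54.991 lb·in
After the internal gear (70/44): 54.991 × 1.5909 = 87.486 lb·in
After the chain (76/32): 87.486 × 2.375 = 207.78 lb·in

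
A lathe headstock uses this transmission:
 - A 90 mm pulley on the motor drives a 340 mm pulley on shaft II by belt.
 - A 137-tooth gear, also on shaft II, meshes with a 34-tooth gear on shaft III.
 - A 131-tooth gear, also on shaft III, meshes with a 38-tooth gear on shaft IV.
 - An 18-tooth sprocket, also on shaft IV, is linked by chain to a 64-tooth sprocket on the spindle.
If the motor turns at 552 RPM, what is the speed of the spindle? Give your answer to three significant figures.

571 RPM

belt 340/90 = 3.7778 → 552/3.7778 = 146.12 RPM
gear mesh 34/137 = 0.24818 → 146.12/0.24818 = 588.77 RPM
gear mesh 38/131 = 0.29008 → 588.77/0.29008 = 2029.7 RPM
chain 64/18 = 3.5556 → 2029.7/3.5556 = 570.85 RPM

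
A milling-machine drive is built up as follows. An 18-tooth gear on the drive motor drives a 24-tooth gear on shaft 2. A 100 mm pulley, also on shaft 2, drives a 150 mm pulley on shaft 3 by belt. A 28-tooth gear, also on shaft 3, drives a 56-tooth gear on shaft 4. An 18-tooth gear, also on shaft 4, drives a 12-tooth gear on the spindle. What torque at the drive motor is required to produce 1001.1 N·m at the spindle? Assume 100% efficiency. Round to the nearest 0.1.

375.4 N·m

Overall ratio R = 1.3333 × 1.5 × 2 × 0.66667 = 2.6667.
Input torque = output torque / R = 1001.1 / 2.6667 = 375.41 N·m.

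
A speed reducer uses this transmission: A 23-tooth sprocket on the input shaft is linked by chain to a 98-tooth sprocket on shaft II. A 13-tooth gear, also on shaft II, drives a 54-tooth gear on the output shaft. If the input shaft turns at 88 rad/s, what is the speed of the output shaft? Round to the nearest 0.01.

4.97 rad/s

Chain: ratio = 98/23 = 4.2609, so shaft II turns at 88 / 4.2609 = 20.653 rad/s.
Gear mesh: ratio = 54/13 = 4.1538, so the output shaft turns at 20.653 / 4.1538 = 4.972 rad/s.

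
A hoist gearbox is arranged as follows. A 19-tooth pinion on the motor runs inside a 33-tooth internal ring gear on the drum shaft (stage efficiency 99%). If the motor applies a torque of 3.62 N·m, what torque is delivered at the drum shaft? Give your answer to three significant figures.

Internal gear: ratio = 33/19 = 1.7368; torque at the drum shaft = 3.62 × 1.7368 × 0.99 = 6.2245 N·m.

6.22 N·m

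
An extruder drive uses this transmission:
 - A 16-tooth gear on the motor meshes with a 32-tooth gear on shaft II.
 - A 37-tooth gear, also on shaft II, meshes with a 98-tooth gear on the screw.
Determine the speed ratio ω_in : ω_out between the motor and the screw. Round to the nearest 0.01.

5.30

Each stage contributes driven/driver: gear mesh 32/16 = 2, gear mesh 98/37 = 2.6486.
Overall: 2 × 2.6486 = 5.2973.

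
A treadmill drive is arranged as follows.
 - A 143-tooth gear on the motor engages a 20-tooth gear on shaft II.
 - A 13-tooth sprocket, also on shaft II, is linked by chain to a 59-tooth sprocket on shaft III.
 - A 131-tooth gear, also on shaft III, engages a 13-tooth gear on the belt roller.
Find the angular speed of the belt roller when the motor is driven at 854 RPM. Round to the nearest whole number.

the motor → shaft II (gear mesh, 20/143): 854 ÷ 0.13986 = 6106.1 RPM
shaft II → shaft III (chain, 59/13): 6106.1 ÷ 4.5385 = 1345.4 RPM
shaft III → the belt roller (gear mesh, 13/131): 1345.4 ÷ 0.099237 = 13558 RPM

13558 RPM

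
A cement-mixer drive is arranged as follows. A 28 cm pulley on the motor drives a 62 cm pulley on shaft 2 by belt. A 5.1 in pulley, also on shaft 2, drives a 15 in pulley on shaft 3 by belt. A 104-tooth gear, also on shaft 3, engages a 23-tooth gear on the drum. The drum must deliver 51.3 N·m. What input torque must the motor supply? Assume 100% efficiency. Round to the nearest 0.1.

Overall ratio R = 2.2143 × 2.9412 × 0.22115 = 1.4403.
Input torque = output torque / R = 51.3 / 1.4403 = 35.618 N·m.

35.6 N·m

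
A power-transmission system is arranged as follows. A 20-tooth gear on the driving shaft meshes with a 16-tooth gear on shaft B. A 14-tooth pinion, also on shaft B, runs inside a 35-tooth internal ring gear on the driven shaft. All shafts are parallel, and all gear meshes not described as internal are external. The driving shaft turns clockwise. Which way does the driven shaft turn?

the driving shaft → shaft B: external mesh, 1 reversal → CCW.
shaft B → the driven shaft: internal mesh, same direction → CCW.
1 reversal in total — an odd number — so the driven shaft turns opposite to the driving shaft.

counterclockwise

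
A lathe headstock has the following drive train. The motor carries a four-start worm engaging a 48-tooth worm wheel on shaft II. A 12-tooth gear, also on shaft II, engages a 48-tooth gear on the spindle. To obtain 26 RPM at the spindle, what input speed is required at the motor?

1248 RPM

Overall ratio R = 12 × 4 = 48.
Required input speed = output speed × R = 26 × 48 = 1248 RPM.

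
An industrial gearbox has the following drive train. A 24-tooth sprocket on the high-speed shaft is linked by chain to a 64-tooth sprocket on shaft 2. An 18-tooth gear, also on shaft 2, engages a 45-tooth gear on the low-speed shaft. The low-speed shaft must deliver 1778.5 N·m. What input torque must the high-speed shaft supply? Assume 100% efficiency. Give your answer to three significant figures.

Overall ratio R = 2.6667 × 2.5 = 6.6667.
Input torque = output torque / R = 1778.5 / 6.6667 = 266.77 N·m.

267 N·m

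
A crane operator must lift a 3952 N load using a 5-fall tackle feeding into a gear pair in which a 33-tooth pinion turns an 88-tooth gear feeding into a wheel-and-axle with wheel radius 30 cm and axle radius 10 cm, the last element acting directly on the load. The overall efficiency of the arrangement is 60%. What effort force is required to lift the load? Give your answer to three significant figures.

165 N

Block-and-tackle MA = number of supporting rope parts = 5.
Gear pair MA = 88/33 = 2.6667.
Wheel-and-axle MA = R/r = 30/10 = 3.
Combined ideal MA = 5 × 2.6667 × 3 = 40.
Actual MA = 40 × 0.60 = 24.
Effort = load / actual MA = 3952 / 24 = 164.67 N.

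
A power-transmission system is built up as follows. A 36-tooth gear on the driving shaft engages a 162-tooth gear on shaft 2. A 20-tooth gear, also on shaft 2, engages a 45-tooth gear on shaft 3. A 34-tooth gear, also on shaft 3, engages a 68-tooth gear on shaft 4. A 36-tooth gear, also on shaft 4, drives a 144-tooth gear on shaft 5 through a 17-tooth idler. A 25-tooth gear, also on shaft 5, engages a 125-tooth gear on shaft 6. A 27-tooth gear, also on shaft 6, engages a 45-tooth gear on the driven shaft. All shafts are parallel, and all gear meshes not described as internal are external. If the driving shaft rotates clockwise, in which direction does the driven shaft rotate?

counterclockwise

the driving shaft → shaft 2: external mesh, 1 reversal → CCW.
shaft 2 → shaft 3: external mesh, 1 reversal → CW.
shaft 3 → shaft 4: external mesh, 1 reversal → CCW.
shaft 4 → shaft 5: driver → idler → driven is 2 external meshes, 2 reversals → CCW.
shaft 5 → shaft 6: external mesh, 1 reversal → CW.
shaft 6 → the driven shaft: external mesh, 1 reversal → CCW.
7 reversals in total — an odd number — so the driven shaft turns opposite to the driving shaft.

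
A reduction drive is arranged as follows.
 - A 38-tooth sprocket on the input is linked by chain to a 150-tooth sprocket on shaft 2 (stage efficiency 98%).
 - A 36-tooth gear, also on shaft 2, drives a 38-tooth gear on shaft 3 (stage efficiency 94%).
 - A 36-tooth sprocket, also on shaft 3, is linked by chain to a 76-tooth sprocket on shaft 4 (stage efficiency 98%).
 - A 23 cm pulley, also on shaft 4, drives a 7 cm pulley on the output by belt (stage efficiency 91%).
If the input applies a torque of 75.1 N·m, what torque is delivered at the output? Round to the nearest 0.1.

After the chain (150/38): 75.1 × 3.9474 × 0.98 = 290.52 N·m
After the gear mesh (38/36): 290.52 × 1.0556 × 0.94 = 288.26 N·m
After the chain (76/36): 288.26 × 2.1111 × 0.98 = 596.38 N·m
After the belt (7/23): 596.38 × 0.30435 × 0.91 = 165.17 N·m

165.2 N·m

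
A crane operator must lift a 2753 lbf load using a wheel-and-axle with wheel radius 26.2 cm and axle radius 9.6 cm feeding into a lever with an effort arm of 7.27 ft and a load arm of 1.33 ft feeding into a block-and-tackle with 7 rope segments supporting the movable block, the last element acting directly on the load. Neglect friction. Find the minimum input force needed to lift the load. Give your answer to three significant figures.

26.4 lbf

Wheel-and-axle MA = R/r = 26.2/9.6 = 2.7292.
Lever MA = effort arm / load arm = 7.27/1.33 = 5.4662.
Block-and-tackle MA = number of supporting rope parts = 7.
Combined ideal MA = 2.7292 × 5.4662 × 7 = 104.43.
Effort = load / MA = 2753 / 104.43 = 26.363 lbf.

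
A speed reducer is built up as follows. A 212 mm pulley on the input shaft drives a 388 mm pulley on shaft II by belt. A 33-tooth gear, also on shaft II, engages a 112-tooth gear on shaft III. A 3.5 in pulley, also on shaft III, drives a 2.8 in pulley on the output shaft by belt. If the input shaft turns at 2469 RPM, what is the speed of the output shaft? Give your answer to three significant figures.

belt 388/212 = 1.8302 → 2469/1.8302 = 1349 RPM
gear mesh 112/33 = 3.3939 → 1349/3.3939 = 397.49 RPM
belt 2.8/3.5 = 0.8 → 397.49/0.8 = 496.86 RPM

497 RPM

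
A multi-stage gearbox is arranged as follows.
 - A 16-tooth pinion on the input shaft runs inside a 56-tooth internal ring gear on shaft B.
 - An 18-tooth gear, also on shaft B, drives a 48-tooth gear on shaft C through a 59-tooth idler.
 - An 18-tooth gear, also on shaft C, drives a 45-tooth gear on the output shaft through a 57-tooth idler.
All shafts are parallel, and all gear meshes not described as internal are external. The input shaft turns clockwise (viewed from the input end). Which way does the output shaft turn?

clockwise

the input shaft → shaft B: internal mesh, same direction → CW.
shaft B → shaft C: driver → idler → driven is 2 external meshes, 2 reversals → CW.
shaft C → the output shaft: driver → idler → driven is 2 external meshes, 2 reversals → CW.
4 reversals in total — an even number — so the output shaft turns the same way as the input shaft.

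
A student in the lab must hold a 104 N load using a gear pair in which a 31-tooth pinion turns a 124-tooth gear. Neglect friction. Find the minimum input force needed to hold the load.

26 N

Gear pair MA = 124/31 = 4.
Effort = load / MA = 104 / 4 = 26 N.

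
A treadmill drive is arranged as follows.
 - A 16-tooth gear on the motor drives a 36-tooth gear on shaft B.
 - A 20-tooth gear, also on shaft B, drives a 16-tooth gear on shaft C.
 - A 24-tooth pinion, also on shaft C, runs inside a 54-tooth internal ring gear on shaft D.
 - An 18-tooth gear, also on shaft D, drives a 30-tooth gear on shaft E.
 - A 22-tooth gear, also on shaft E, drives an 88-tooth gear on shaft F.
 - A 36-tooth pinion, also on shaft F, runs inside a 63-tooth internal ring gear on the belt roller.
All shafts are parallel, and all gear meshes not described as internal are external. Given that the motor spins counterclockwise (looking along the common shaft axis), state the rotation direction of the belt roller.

the motor → shaft B: external mesh, 1 reversal → CW.
shaft B → shaft C: external mesh, 1 reversal → CCW.
shaft C → shaft D: internal mesh, same direction → CCW.
shaft D → shaft E: external mesh, 1 reversal → CW.
shaft E → shaft F: external mesh, 1 reversal → CCW.
shaft F → the belt roller: internal mesh, same direction → CCW.
4 reversals in total — an even number — so the belt roller turns the same way as the motor.

counterclockwise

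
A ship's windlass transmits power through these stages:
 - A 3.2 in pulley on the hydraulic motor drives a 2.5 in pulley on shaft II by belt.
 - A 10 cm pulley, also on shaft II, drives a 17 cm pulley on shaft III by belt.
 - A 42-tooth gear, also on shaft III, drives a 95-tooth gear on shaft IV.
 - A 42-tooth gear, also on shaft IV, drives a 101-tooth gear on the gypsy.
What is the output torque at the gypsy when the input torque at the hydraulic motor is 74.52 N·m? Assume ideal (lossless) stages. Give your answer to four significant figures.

Belt: ratio = 2.5/3.2 = 0.78125; torque at shaft II = 74.52 × 0.78125 = 58.219 N·m.
Belt: ratio = 17/10 = 1.7; torque at shaft III = 58.219 × 1.7 = 98.972 N·m.
Gear mesh: ratio = 95/42 = 2.2619; torque at shaft IV = 98.972 × 2.2619 = 223.86 N·m.
Gear mesh: ratio = 101/42 = 2.4048; torque at the gypsy = 223.86 × 2.4048 = 538.34 N·m.

538.3 N·m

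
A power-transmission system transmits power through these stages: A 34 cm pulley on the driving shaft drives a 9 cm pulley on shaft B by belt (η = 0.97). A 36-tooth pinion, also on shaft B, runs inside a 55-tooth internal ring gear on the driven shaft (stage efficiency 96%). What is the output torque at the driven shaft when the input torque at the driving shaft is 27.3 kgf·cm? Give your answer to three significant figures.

10.3 kgf·cm

Belt: ratio = 9/34 = 0.26471; torque at shaft B = 27.3 × 0.26471 × 0.97 = 7.0097 kgf·cm.
Internal gear: ratio = 55/36 = 1.5278; torque at the driven shaft = 7.0097 × 1.5278 × 0.96 = 10.281 kgf·cm.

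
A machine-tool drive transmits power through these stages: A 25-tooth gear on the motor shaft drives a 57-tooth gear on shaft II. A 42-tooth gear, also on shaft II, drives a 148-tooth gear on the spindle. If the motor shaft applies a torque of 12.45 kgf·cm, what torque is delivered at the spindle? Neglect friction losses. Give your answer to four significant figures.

100.0 kgf·cm

Gear mesh: ratio = 57/25 = 2.28; torque at shaft II = 12.45 × 2.28 = 28.386 kgf·cm.
Gear mesh: ratio = 148/42 = 3.5238; torque at the spindle = 28.386 × 3.5238 = 100.03 kgf·cm.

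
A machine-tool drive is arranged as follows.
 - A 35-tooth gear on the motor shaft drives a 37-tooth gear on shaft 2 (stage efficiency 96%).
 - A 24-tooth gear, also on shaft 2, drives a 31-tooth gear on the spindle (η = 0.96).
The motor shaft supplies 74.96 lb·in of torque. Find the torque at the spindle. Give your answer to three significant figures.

94.3 lb·in

After the gear mesh (37/35): 74.96 × 1.0571 × 0.96 = 76.074 lb·in
After the gear mesh (31/24): 76.074 × 1.2917 × 0.96 = 94.331 lb·in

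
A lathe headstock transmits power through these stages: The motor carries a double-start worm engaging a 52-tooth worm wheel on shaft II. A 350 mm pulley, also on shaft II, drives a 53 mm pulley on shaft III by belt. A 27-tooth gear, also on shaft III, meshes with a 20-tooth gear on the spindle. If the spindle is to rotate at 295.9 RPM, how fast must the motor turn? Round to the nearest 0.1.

863.0 RPM

Overall ratio R = 26 × 0.15143 × 0.74074 = 2.9164.
Required input speed = output speed × R = 295.9 × 2.9164 = 862.96 RPM.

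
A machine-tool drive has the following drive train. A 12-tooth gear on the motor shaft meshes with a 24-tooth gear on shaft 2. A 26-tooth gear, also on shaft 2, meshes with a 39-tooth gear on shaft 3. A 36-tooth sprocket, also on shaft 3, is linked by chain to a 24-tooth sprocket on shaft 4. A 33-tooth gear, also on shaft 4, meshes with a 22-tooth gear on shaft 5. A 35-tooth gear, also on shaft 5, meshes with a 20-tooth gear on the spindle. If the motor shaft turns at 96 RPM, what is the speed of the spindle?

126 RPM

gear mesh 24/12 = 2 → 96/2 = 48 RPM
gear mesh 39/26 = 1.5 → 48/1.5 = 32 RPM
chain 24/36 = 0.66667 → 32/0.66667 = 48 RPM
gear mesh 22/33 = 0.66667 → 48/0.66667 = 72 RPM
gear mesh 20/35 = 0.57143 → 72/0.57143 = 126 RPM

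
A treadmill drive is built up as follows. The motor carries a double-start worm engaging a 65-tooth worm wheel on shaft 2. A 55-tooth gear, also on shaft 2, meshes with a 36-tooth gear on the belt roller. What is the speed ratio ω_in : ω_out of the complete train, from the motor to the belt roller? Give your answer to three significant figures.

21.3

Each stage contributes driven/driver: worm 65/2 = 32.5, gear mesh 36/55 = 0.65455.
Overall: 32.5 × 0.65455 = 21.273.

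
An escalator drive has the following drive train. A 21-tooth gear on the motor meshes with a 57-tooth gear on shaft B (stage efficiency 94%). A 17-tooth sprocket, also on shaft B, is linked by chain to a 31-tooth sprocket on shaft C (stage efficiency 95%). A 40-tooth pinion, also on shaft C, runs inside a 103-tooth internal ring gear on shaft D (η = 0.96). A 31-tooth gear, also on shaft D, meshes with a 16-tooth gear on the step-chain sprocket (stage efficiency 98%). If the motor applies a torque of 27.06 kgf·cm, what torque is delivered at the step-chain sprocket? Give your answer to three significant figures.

150 kgf·cm

Gear mesh: ratio = 57/21 = 2.7143; torque at shaft B = 27.06 × 2.7143 × 0.94 = 69.042 kgf·cm.
Chain: ratio = 31/17 = 1.8235; torque at shaft C = 69.042 × 1.8235 × 0.95 = 119.6 kgf·cm.
Internal gear: ratio = 103/40 = 2.575; torque at shaft D = 119.6 × 2.575 × 0.96 = 295.66 kgf·cm.
Gear mesh: ratio = 16/31 = 0.51613; torque at the step-chain sprocket = 295.66 × 0.51613 × 0.98 = 149.55 kgf·cm.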